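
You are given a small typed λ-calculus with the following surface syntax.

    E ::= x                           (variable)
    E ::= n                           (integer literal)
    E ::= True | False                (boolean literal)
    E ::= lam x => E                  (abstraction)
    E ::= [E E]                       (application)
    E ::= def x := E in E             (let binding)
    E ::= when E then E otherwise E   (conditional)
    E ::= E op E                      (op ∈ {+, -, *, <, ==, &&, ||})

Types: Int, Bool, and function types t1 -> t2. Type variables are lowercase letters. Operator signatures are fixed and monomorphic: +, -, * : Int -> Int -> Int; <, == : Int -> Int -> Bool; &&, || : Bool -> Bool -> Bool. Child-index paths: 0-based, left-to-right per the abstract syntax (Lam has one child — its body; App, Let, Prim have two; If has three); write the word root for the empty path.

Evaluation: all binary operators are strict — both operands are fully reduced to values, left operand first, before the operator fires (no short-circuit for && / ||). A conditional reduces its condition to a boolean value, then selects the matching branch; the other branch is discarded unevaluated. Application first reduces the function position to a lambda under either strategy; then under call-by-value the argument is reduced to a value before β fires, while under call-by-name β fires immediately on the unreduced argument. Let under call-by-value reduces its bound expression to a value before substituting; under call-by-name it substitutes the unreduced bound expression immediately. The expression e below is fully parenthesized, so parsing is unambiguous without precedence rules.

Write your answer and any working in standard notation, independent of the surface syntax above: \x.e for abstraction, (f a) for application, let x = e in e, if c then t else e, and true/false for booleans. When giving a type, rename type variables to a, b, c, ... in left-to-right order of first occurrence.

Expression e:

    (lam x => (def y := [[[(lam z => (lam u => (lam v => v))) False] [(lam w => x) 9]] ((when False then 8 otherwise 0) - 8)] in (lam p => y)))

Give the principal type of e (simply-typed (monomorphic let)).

Answer: a -> b -> Int

Working:
v : d
\v._ : d -> d
\u._ : c -> d -> d
\z._ : b -> c -> d -> d
  unify b -> c -> d -> d ~ Bool -> e
  unify b ~ Bool
  unify c -> d -> d ~ e
_ _ : c -> d -> d
x : a
\w._ : f -> a
  unify f -> a ~ Int -> g
  unify f ~ Int
  unify a ~ g
_ _ : g
  unify c -> d -> d ~ g -> h
  unify c ~ g
  unify d -> d ~ h
_ _ : d -> d
  unify Bool ~ Bool
  unify Int ~ Int
  unify Int ~ Int
  unify Int ~ Int
  unify d -> d ~ Int -> i
  unify d ~ Int
  unify Int ~ i
_ _ : Int
let y : Int
y : Int
\p._ : j -> Int
\x._ : g -> j -> Int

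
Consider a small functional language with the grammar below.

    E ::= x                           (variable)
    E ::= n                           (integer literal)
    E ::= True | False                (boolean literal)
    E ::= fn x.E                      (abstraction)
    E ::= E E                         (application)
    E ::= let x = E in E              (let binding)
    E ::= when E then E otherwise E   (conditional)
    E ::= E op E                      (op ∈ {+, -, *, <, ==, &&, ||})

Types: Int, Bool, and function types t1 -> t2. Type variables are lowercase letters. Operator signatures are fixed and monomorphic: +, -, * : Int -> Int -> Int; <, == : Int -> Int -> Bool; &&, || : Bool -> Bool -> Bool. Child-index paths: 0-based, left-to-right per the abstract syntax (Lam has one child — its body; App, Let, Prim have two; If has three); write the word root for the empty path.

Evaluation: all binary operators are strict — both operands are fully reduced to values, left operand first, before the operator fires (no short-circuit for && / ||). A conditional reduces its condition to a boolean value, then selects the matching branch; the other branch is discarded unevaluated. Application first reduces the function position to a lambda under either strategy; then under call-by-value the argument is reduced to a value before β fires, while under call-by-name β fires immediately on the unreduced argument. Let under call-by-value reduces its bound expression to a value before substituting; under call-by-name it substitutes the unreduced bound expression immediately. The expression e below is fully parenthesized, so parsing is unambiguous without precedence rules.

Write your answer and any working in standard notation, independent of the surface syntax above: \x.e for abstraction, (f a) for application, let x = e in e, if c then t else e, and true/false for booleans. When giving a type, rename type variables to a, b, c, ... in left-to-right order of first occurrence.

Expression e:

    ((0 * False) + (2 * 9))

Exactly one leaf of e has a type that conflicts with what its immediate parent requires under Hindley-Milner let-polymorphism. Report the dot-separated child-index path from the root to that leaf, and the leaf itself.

Derivation:
  unify Int ~ Int
  unify Bool ~ Int
  FAIL: mismatch Bool ~ Int

Answer: 0.1 : false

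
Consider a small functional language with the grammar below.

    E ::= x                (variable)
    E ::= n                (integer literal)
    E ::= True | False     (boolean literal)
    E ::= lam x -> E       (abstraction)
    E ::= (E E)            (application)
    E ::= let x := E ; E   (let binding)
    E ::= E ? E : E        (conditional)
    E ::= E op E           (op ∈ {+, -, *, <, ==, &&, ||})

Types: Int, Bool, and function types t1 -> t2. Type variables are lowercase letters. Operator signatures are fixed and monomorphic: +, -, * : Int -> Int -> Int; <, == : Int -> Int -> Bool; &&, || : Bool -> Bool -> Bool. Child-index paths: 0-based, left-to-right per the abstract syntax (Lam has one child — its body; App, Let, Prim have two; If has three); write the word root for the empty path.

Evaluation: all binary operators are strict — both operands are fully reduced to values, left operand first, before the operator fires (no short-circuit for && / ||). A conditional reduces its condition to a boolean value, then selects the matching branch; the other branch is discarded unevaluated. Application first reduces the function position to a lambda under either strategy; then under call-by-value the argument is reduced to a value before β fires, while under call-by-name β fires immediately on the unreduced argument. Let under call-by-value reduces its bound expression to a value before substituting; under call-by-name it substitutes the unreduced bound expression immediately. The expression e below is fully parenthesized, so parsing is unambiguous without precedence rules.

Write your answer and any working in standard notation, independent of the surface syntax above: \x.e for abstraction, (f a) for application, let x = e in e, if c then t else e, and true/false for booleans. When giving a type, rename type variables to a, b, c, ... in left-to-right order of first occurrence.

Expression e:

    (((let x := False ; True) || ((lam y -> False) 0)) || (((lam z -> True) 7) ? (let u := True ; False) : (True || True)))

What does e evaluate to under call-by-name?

Answer: true

Derivation:
step 0: (((let x = false in true) || ((\y.false) 0)) || (if ((\z.true) 7) then (let u = true in false) else (true || true)))
step 1: [let@0.0] ((true || ((\y.false) 0)) || (if ((\z.true) 7) then (let u = true in false) else (true || true)))
step 2: [beta@0.1] ((true || false) || (if ((\z.true) 7) then (let u = true in false) else (true || true)))
step 3: [delta@0] (true || (if ((\z.true) 7) then (let u = true in false) else (true || true)))
step 4: [beta@1.0] (true || (if true then (let u = true in false) else (true || true)))
step 5: [if@1] (true || (let u = true in false))
step 6: [let@1] (true || false)
step 7: [delta@root] true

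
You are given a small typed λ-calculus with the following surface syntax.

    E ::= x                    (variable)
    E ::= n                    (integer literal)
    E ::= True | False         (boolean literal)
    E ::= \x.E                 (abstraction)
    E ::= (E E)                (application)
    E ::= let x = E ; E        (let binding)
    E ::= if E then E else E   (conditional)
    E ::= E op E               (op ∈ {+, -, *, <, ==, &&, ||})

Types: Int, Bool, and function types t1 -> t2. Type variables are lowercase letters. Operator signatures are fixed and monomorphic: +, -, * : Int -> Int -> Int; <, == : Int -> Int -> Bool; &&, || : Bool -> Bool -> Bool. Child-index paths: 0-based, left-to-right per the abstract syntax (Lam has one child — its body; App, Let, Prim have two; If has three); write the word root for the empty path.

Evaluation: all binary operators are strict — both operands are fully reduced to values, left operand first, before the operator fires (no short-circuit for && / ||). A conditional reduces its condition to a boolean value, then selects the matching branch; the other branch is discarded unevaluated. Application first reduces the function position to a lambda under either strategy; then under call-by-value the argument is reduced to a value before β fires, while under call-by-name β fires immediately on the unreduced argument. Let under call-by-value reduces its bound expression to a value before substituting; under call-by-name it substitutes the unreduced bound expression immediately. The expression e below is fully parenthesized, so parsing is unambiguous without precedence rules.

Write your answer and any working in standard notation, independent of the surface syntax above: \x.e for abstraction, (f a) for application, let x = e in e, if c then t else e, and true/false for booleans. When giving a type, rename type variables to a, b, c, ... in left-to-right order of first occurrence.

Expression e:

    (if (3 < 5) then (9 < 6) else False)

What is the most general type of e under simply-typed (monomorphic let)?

Trace:
  unify Int ~ Int
  unify Int ~ Int
  unify Bool ~ Bool
  unify Int ~ Int
  unify Int ~ Int
  unify Bool ~ Bool

Answer: Bool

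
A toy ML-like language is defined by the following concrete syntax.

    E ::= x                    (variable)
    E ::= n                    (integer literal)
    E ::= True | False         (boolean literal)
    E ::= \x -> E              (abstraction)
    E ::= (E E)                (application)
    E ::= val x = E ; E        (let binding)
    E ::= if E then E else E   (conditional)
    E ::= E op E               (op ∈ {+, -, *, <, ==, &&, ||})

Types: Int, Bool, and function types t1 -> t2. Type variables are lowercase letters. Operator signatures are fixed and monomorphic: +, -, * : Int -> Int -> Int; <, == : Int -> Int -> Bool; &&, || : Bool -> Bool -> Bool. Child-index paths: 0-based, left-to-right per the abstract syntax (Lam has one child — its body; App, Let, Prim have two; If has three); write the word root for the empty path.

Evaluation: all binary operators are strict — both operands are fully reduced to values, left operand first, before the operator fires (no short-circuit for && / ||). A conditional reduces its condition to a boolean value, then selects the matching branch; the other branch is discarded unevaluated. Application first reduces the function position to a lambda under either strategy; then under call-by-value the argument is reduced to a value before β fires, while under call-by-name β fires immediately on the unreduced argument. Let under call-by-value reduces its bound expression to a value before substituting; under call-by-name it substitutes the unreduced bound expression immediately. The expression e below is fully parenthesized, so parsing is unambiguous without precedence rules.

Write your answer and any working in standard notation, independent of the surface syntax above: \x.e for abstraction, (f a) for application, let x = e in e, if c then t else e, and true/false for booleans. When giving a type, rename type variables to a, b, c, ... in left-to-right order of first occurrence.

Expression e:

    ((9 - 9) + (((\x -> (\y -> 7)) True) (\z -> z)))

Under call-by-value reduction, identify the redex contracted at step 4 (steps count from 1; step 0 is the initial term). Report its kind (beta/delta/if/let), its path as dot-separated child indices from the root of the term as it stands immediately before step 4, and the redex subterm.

Answer: delta at root : (0 + 7)

Trace:
step 0: ((9 - 9) + (((\x.(\y.7)) true) (\z.z)))
step 1: [delta@0] (0 + (((\x.(\y.7)) true) (\z.z)))
step 2: [beta@1.0] (0 + ((\y.7) (\z.z)))
step 3: [beta@1] (0 + 7)
step 4: [delta@root] 7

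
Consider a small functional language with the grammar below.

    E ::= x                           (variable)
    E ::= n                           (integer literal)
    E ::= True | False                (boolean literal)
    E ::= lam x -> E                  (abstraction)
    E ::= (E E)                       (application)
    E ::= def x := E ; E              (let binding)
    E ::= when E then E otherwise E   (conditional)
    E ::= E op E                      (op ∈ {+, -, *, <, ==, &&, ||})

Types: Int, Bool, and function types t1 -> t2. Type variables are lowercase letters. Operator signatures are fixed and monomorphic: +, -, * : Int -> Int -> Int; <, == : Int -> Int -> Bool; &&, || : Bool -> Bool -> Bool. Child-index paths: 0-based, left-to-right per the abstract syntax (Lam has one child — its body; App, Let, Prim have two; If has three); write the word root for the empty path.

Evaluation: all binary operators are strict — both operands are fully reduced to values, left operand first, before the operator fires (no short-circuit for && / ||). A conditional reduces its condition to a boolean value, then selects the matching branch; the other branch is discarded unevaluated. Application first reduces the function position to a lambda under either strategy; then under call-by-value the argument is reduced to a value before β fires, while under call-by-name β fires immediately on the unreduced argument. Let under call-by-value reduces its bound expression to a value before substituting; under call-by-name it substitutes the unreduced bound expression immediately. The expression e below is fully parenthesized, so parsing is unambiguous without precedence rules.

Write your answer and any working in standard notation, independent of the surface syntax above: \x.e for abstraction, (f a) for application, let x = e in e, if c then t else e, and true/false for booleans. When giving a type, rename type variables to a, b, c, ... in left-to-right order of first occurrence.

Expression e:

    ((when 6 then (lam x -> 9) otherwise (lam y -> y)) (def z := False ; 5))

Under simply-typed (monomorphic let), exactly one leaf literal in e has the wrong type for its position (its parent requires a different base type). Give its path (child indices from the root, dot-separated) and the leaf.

Answer: 0.0 : 6

Derivation:
  unify Int ~ Bool
  FAIL: mismatch Int ~ Bool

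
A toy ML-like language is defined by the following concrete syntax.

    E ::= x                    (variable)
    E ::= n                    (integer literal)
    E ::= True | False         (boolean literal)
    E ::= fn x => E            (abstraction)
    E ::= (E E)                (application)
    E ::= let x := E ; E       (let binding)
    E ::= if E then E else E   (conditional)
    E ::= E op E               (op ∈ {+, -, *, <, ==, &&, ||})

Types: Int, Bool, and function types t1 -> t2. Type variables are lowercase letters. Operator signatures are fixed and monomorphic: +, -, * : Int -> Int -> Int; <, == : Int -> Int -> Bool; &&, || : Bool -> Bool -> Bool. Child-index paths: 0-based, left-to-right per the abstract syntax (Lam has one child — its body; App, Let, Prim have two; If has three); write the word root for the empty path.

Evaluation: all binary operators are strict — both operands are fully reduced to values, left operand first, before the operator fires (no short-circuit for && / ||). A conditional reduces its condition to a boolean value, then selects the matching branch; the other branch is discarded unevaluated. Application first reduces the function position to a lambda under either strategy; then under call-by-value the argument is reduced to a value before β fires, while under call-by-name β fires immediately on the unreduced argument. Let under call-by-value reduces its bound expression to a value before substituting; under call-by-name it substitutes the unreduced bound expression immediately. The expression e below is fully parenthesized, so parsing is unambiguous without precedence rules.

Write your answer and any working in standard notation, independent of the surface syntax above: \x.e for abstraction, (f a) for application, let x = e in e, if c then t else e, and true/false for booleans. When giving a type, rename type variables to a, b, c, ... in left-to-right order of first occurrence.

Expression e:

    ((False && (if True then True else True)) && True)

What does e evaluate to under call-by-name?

Answer: false

Derivation:
step 0: ((false && (if true then true else true)) && true)
step 1: [if@0.1] ((false && true) && true)
step 2: [delta@0] (false && true)
step 3: [delta@root] false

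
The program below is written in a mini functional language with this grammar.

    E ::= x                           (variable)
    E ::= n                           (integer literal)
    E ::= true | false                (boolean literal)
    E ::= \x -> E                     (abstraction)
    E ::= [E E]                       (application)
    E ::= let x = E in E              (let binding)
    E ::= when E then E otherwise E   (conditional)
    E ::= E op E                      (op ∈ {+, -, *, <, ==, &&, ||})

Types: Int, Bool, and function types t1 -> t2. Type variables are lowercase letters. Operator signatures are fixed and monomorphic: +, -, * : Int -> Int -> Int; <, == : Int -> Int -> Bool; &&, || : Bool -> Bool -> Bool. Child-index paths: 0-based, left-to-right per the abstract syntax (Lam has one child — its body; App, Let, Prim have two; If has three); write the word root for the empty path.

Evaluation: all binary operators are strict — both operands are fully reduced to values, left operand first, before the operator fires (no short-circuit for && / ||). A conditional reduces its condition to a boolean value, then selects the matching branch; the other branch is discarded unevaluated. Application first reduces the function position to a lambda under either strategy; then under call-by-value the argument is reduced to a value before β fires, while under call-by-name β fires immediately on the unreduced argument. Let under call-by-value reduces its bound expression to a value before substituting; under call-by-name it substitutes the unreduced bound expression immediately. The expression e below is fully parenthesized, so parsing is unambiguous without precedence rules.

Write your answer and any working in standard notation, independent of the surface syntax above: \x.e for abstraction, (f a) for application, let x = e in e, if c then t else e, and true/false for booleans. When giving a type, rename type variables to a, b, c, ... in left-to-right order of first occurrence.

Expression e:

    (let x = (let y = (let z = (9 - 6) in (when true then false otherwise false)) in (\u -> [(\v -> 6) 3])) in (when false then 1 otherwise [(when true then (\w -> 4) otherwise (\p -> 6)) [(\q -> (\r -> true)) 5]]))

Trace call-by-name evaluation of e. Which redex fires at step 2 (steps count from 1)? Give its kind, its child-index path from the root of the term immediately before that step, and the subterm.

Answer: if at root : (if false then 1 else ((if true then (\w.4) else (\p.6)) ((\q.(\r.true)) 5)))

Derivation:
step 0: (let x = (let y = (let z = (9 - 6) in (if true then false else false)) in (\u.((\v.6) 3))) in (if false then 1 else ((if true then (\w.4) else (\p.6)) ((\q.(\r.true)) 5))))
step 1: [let@root] (if false then 1 else ((if true then (\w.4) else (\p.6)) ((\q.(\r.true)) 5)))
step 2: [if@root] ((if true then (\w.4) else (\p.6)) ((\q.(\r.true)) 5))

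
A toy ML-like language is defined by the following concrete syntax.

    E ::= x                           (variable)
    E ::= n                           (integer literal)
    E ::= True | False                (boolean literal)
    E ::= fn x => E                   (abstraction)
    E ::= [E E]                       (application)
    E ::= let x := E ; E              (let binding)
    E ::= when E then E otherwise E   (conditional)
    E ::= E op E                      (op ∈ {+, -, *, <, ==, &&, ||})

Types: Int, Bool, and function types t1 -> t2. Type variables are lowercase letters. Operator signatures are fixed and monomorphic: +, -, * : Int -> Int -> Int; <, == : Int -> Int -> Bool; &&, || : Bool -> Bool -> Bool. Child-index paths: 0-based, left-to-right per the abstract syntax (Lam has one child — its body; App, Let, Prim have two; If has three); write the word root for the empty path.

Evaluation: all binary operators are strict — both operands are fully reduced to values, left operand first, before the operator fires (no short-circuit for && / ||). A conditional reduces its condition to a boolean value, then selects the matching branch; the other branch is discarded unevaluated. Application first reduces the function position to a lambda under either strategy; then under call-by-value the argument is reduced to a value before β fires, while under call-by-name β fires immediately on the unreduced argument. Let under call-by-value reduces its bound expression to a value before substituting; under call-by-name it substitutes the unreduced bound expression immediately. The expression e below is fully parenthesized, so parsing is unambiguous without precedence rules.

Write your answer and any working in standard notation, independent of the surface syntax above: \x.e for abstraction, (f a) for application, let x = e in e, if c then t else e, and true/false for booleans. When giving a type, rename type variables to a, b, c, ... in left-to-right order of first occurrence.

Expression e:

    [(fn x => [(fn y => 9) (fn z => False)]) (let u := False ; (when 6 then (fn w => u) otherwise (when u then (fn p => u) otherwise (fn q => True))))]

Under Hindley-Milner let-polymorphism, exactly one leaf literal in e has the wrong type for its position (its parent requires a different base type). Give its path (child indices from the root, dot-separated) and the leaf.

Answer: 1.1.0 : 6

Trace:
\y._ : b -> Int
\z._ : c -> Bool
  unify b -> Int ~ (c -> Bool) -> d
  unify b ~ c -> Bool
  unify Int ~ d
_ _ : Int
\x._ : a -> Int
let u : Bool
  unify Int ~ Bool
  FAIL: mismatch Int ~ Bool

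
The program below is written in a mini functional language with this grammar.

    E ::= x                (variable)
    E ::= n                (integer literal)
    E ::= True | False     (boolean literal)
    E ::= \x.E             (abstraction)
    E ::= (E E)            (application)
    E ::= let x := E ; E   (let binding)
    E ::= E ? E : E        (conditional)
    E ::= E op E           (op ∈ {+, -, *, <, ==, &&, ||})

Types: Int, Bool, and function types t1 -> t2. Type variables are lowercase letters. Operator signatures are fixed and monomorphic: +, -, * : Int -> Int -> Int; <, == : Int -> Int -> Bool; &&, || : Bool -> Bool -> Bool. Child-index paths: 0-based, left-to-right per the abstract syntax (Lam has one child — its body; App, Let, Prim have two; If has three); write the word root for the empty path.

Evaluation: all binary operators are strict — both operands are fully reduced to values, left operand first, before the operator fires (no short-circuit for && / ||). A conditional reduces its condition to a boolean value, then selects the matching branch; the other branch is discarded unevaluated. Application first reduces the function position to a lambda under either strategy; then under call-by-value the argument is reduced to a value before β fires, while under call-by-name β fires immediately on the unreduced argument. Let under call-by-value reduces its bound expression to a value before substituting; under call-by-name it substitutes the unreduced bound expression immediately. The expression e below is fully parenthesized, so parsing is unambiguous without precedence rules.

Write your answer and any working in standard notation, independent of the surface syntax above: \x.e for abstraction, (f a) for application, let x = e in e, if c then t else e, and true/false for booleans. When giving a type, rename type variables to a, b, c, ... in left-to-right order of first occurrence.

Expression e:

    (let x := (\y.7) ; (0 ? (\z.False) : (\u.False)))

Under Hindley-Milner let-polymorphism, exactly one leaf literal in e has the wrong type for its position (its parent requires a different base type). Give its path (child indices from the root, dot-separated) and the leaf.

Answer: 1.0 : 0

Derivation:
\y._ : a -> Int
let x : forall. a -> Int
  unify Int ~ Bool
  FAIL: mismatch Int ~ Bool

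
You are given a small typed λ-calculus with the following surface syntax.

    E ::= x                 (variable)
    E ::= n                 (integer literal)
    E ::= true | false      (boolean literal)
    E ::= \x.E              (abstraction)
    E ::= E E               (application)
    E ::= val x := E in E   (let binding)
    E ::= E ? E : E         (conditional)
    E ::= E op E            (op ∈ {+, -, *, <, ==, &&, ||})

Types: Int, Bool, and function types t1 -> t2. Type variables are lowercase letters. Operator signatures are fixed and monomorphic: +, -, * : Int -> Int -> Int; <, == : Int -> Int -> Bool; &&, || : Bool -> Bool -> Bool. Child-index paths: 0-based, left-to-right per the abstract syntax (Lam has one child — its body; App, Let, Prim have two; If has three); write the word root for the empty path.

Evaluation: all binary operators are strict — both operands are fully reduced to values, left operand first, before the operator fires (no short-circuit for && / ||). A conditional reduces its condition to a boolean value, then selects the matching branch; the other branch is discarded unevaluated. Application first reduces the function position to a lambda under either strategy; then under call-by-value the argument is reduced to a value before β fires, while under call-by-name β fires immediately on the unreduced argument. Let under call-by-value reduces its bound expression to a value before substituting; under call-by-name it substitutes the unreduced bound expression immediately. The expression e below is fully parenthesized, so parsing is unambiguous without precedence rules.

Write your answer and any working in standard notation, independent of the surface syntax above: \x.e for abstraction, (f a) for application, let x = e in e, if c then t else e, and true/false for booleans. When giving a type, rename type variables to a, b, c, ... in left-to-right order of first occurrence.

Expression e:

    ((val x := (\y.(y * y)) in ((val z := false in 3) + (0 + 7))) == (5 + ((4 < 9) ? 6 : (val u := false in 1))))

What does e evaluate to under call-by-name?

Working:
step 0: ((let x = (\y.(y * y)) in ((let z = false in 3) + (0 + 7))) == (5 + (if (4 < 9) then 6 else (let u = false in 1))))
step 1: [let@0] (((let z = false in 3) + (0 + 7)) == (5 + (if (4 < 9) then 6 else (let u = false in 1))))
step 2: [let@0.0] ((3 + (0 + 7)) == (5 + (if (4 < 9) then 6 else (let u = false in 1))))
step 3: [delta@0.1] ((3 + 7) == (5 + (if (4 < 9) then 6 else (let u = false in 1))))
step 4: [delta@0] (10 == (5 + (if (4 < 9) then 6 else (let u = false in 1))))
step 5: [delta@1.1.0] (10 == (5 + (if true then 6 else (let u = false in 1))))
step 6: [if@1.1] (10 == (5 + 6))
step 7: [delta@1] (10 == 11)
step 8: [delta@root] false

Answer: false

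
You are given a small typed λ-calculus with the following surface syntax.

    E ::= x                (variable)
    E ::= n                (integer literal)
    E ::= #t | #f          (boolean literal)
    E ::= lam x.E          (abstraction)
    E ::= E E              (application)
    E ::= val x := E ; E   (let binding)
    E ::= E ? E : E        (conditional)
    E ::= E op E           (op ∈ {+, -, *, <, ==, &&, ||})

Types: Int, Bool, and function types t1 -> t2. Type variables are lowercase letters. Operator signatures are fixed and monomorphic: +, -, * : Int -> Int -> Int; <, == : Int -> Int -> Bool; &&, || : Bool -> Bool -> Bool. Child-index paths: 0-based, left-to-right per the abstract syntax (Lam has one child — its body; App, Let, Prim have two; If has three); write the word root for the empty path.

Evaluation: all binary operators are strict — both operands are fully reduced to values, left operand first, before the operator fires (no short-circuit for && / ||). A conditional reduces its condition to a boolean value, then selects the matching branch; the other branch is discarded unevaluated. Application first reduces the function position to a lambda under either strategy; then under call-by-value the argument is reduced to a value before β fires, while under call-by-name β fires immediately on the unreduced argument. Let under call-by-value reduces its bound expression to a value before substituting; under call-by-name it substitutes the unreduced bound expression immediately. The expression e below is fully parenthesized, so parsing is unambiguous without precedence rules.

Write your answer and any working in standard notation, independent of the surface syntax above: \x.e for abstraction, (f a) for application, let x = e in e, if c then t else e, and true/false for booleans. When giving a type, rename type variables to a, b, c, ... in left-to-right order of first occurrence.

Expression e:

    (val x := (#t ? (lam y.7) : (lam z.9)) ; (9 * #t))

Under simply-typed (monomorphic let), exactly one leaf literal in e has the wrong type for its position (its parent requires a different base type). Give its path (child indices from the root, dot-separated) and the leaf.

Working:
  unify Bool ~ Bool
\y._ : a -> Int
\z._ : b -> Int
  unify a -> Int ~ b -> Int
  unify a ~ b
  unify Int ~ Int
let x : b -> Int
  unify Int ~ Int
  unify Bool ~ Int
  FAIL: mismatch Bool ~ Int

Answer: 1.1 : true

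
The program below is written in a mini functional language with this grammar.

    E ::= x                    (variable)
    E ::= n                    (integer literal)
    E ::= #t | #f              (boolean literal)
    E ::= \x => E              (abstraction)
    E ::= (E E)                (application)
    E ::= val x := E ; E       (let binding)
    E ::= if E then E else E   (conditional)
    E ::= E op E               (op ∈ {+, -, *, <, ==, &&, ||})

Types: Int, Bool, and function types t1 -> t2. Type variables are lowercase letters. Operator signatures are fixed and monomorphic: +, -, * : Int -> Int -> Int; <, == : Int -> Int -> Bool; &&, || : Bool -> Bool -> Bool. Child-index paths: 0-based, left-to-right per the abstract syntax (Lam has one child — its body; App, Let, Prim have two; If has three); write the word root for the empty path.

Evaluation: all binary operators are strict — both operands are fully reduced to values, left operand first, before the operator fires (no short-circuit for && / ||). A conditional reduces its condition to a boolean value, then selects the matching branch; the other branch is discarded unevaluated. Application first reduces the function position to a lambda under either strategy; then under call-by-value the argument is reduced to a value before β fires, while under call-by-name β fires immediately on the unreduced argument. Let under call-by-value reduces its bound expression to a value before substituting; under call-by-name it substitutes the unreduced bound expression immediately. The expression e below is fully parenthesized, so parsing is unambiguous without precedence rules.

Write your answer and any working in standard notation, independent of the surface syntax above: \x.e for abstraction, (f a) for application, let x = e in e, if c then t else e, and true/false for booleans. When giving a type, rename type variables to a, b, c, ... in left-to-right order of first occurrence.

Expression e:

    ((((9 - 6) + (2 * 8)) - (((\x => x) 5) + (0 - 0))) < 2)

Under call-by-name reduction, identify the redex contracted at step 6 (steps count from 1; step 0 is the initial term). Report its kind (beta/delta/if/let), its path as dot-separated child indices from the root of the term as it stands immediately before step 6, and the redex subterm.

Answer: delta at 0.1 : (5 + 0)

Derivation:
step 0: ((((9 - 6) + (2 * 8)) - (((\x.x) 5) + (0 - 0))) < 2)
step 1: [delta@0.0.0] (((3 + (2 * 8)) - (((\x.x) 5) + (0 - 0))) < 2)
step 2: [delta@0.0.1] (((3 + 16) - (((\x.x) 5) + (0 - 0))) < 2)
step 3: [delta@0.0] ((19 - (((\x.x) 5) + (0 - 0))) < 2)
step 4: [beta@0.1.0] ((19 - (5 + (0 - 0))) < 2)
step 5: [delta@0.1.1] ((19 - (5 + 0)) < 2)
step 6: [delta@0.1] ((19 - 5) < 2)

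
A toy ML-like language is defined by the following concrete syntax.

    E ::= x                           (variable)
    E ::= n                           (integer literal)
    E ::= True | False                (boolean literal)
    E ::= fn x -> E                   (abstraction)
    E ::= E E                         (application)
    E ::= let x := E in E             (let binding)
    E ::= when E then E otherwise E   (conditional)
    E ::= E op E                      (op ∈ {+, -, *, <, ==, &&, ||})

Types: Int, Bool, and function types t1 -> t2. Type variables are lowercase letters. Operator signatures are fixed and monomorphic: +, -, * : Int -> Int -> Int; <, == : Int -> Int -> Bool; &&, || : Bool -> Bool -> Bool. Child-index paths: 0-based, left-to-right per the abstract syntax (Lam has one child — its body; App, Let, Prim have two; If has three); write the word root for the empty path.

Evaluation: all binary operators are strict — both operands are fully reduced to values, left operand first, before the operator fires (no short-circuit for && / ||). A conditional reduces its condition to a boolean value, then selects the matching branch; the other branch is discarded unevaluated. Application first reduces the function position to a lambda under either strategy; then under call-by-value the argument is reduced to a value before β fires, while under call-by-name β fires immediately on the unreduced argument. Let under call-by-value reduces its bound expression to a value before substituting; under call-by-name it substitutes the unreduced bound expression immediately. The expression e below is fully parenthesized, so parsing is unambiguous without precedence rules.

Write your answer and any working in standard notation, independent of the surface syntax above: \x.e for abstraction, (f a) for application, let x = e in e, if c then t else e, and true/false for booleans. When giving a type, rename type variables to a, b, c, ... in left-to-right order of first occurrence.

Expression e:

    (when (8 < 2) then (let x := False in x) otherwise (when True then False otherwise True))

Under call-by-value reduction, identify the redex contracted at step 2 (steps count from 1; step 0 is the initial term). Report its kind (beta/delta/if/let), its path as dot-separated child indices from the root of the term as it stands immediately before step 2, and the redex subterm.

Answer: if at root : (if false then (let x = false in x) else (if true then false else true))

Trace:
step 0: (if (8 < 2) then (let x = false in x) else (if true then false else true))
step 1: [delta@0] (if false then (let x = false in x) else (if true then false else true))
step 2: [if@root] (if true then false else true)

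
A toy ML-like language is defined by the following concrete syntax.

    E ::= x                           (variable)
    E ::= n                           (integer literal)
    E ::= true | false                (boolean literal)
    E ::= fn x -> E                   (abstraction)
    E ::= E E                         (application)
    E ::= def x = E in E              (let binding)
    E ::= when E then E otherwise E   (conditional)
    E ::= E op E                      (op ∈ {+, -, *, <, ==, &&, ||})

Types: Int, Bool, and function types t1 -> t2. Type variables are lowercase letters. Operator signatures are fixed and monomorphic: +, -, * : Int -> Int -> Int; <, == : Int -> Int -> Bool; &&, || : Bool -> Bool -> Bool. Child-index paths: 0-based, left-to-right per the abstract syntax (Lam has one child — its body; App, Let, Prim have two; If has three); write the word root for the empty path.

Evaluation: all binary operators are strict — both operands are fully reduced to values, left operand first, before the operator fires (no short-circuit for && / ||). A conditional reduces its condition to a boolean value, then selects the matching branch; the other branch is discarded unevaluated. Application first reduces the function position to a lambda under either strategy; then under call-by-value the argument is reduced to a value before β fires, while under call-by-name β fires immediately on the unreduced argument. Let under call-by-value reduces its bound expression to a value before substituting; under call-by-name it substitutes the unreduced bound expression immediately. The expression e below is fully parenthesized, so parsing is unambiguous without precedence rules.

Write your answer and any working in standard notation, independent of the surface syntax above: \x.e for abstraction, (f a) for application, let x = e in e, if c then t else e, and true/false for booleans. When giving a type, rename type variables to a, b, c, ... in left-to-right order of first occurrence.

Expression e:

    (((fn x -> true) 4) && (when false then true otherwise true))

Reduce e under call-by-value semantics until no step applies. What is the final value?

Working:
step 0: (((\x.true) 4) && (if false then true else true))
step 1: [beta@0] (true && (if false then true else true))
step 2: [if@1] (true && true)
step 3: [delta@root] true

Answer: true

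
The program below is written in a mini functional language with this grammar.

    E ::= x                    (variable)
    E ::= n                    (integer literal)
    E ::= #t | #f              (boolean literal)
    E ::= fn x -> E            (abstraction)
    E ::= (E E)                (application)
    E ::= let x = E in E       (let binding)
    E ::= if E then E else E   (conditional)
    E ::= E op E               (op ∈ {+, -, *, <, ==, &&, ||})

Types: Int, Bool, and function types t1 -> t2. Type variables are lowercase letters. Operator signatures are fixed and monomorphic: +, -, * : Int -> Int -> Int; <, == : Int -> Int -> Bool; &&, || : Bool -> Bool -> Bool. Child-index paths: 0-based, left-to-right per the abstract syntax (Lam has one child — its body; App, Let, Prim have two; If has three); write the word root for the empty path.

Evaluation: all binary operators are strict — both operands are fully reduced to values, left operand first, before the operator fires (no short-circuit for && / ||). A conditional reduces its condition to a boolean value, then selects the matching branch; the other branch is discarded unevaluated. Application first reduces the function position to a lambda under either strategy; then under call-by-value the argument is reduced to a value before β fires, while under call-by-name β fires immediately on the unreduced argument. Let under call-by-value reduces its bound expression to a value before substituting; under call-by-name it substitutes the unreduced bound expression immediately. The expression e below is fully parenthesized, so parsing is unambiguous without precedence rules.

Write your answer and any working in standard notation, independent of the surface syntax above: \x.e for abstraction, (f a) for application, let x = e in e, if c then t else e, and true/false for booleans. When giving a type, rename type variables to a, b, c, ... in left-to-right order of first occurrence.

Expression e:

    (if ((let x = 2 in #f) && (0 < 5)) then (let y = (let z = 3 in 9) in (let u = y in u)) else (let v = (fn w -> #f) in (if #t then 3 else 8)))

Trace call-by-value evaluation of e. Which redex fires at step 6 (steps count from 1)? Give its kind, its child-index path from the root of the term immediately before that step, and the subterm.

Working:
step 0: (if ((let x = 2 in false) && (0 < 5)) then (let y = (let z = 3 in 9) in (let u = y in u)) else (let v = (\w.false) in (if true then 3 else 8)))
step 1: [let@0.0] (if (false && (0 < 5)) then (let y = (let z = 3 in 9) in (let u = y in u)) else (let v = (\w.false) in (if true then 3 else 8)))
step 2: [delta@0.1] (if (false && true) then (let y = (let z = 3 in 9) in (let u = y in u)) else (let v = (\w.false) in (if true then 3 else 8)))
step 3: [delta@0] (if false then (let y = (let z = 3 in 9) in (let u = y in u)) else (let v = (\w.false) in (if true then 3 else 8)))
step 4: [if@root] (let v = (\w.false) in (if true then 3 else 8))
step 5: [let@root] (if true then 3 else 8)
step 6: [if@root] 3

Answer: if at root : (if true then 3 else 8)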